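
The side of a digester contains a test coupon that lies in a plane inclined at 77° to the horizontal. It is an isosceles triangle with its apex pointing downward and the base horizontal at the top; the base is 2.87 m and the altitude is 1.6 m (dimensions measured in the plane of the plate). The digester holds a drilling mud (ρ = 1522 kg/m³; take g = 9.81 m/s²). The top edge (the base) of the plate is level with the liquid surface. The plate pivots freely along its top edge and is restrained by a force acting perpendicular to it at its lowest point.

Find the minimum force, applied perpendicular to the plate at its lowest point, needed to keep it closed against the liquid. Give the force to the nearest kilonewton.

γ = ρg = 1522 × 9.81 / 1000 = 14.93082 kN/m³.
Let θ = 77° be the plate's angle to the horizontal; measure y along the incline from where the plane meets the free surface. Vertical depth h = y·sinθ with sinθ = 0.974370.
With the apex down, the centroid sits h/3 = 1.6/3 = 0.533333 m below the base (the top edge), so y_c = 0.533333 m and h_c = 0.533333 × 0.974370 = 0.519664 m.
A = ½ × 2.87 × 1.6 = 2.296 m².
Resultant F = γ·h_c·A = 14.93082 × 0.519664 × 2.296 = 17.8147 kN.
I_c = b·h³/36 = 2.87 × 1.6³/36 = 0.326542 m⁴.
Centre of pressure: y_p = y_c + I_c/(y_c·A) = 0.533333 + 0.326542/(0.533333 × 2.296) = 0.533333 + 0.266667 = 0.8 m along the plane.
The resultant acts 0.533333 + 0.266667 = 0.8 m (along the plate) below the hinge at the top edge, so the moment about the hinge is M = F × 0.8 = 17.8147 × 0.8 = 14.2518 kN·m.
A normal force at the bottom, 1.6 m from the hinge, must supply this moment: P = 14.2518/1.6 = 8.90737 kN.

P ≈ 9 kN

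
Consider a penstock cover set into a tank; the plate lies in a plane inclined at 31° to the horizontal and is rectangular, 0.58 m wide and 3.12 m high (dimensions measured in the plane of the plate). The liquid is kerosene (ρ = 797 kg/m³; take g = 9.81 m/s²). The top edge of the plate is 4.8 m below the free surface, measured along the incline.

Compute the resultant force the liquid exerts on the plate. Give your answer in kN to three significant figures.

γ = ρg = 797 × 9.81 / 1000 = 7.81857 kN/m³.
Let θ = 31° be the plate's angle to the horizontal; measure y along the incline from where the plane meets the free surface. Vertical depth h = y·sinθ with sinθ = 0.515038.
The centroid lies 3.12/2 = 1.56 m below the top edge, so y_c = 4.8 + 1.56 = 6.36 m and h_c = 6.36 × 0.515038 = 3.27564 m.
A = 0.58 × 3.12 = 1.8096 m².
Resultant F = γ·h_c·A = 7.81857 × 3.27564 × 1.8096 = 46.3453 kN.

F ≈ 46.3 kN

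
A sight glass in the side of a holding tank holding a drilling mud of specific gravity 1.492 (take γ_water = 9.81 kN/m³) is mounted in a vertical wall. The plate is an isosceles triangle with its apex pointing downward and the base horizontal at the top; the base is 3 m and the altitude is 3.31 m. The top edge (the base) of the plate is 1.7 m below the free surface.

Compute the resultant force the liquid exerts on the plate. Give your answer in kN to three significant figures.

F ≈ 204 kN

γ = 1.492 × 9.81 = 14.63652 kN/m³.
With the apex down, the centroid sits h/3 = 3.31/3 = 1.10333 m below the base (the top edge), so the centroid depth is h_c = 1.7 + 1.10333 = 2.80333 m.
A = ½ × 3 × 3.31 = 4.965 m².
Resultant F = γ·h_c·A = 14.63652 × 2.80333 × 4.965 = 203.719 kN.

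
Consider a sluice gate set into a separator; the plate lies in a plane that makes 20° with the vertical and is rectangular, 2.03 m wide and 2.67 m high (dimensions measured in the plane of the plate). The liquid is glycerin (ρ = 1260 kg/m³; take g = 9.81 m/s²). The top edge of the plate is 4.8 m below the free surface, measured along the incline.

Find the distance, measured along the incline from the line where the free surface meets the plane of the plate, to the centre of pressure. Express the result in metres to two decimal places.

y_p = 6.23 m

γ = ρg = 1260 × 9.81 / 1000 = 12.3606 kN/m³.
The plate makes 20° with the vertical, i.e. θ = 90° − 20° = 70° to the horizontal. Measuring y along the incline from the free-surface line, vertical depth h = y·sinθ with sinθ = 0.939693.
The centroid lies 2.67/2 = 1.335 m below the top edge, so y_c = 4.8 + 1.335 = 6.135 m and h_c = 6.135 × 0.939693 = 5.76502 m.
A = 2.03 × 2.67 = 5.4201 m².
Resultant F = γ·h_c·A = 12.3606 × 5.76502 × 5.4201 = 386.231 kN.
I_c = b·h³/12 = 2.03 × 2.67³/12 = 3.21995 m⁴.
Centre of pressure: y_p = y_c + I_c/(y_c·A) = 6.135 + 3.21995/(6.135 × 5.4201) = 6.135 + 0.0968339 = 6.23183 m along the plane.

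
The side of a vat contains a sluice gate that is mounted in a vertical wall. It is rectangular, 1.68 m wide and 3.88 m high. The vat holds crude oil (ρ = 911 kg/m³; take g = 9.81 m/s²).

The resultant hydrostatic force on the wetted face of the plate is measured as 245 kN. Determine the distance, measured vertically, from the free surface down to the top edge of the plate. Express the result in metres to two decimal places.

γ = ρg = 911 × 9.81 / 1000 = 8.93691 kN/m³.
A = 1.68 × 3.88 = 6.5184 m².
From F = γ·h_c·A, the centroid depth is h_c = 245/(8.93691 × 6.5184) = 4.20569 m.
The centroid lies 3.88/2 = 1.94 m below the top edge, so the top edge sits at h_top = 4.20569 − 1.94 = 2.26569 m below the surface.

d_top ≈ 2.27 m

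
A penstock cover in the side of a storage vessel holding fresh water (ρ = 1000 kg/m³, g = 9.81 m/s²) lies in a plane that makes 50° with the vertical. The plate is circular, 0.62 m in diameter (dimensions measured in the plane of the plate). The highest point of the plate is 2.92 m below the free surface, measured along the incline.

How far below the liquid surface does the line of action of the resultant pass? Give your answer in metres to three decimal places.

h_p = 2.081 m

γ = ρg = 1000 × 9.81 = 9810 N/m³ = 9.81 kN/m³.
The plate makes 50° with the vertical, i.e. θ = 90° − 50° = 40° to the horizontal. Measuring y along the incline from the free-surface line, vertical depth h = y·sinθ with sinθ = 0.642788.
The centroid is at the centre, 0.31 m below the top of the plate, so y_c = 2.92 + 0.31 = 3.23 m and h_c = 3.23 × 0.642788 = 2.07621 m.
A = π(0.31)² = 0.301907 m².
Resultant F = γ·h_c·A = 9.81 × 2.07621 × 0.301907 = 6.14913 kN.
I_c = πr⁴/4 = π × 0.31⁴/4 = 0.00725332 m⁴.
Centre of pressure: y_p = y_c + I_c/(y_c·A) = 3.23 + 0.00725332/(3.23 × 0.301907) = 3.23 + 0.00743808 = 3.23744 m along the plane.
Vertically, h_p = y_p·sinθ = 3.23744 × 0.642788 = 2.08099 m.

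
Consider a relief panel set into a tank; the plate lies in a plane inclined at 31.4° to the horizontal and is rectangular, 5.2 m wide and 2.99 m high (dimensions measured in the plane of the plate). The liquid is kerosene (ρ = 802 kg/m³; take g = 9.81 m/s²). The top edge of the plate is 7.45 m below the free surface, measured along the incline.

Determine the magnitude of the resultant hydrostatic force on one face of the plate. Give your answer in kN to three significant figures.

γ = ρg = 802 × 9.81 / 1000 = 7.86762 kN/m³.
Let θ = 31.4° be the plate's angle to the horizontal; measure y along the incline from where the plane meets the free surface. Vertical depth h = y·sinθ with sinθ = 0.521010.
The centroid lies 2.99/2 = 1.495 m below the top edge, so y_c = 7.45 + 1.495 = 8.945 m and h_c = 8.945 × 0.521010 = 4.66043 m.
A = 5.2 × 2.99 = 15.548 m².
Resultant F = γ·h_c·A = 7.86762 × 4.66043 × 15.548 = 570.091 kN.

F ≈ 570 kN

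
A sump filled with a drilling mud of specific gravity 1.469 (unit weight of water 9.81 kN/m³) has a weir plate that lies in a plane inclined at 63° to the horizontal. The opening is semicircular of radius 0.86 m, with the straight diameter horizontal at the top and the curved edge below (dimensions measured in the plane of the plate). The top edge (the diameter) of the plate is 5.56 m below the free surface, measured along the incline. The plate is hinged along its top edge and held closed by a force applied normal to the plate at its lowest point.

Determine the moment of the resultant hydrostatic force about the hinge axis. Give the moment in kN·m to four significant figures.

γ = 1.469 × 9.81 = 14.41089 kN/m³.
Let θ = 63° be the plate's angle to the horizontal; measure y along the incline from where the plane meets the free surface. Vertical depth h = y·sinθ with sinθ = 0.891007.
The centroid of a semicircle lies 4r/(3π) = 0.364995 m from the diameter, here below the top edge, so y_c = 5.56 + 0.364995 = 5.925 m and h_c = 5.925 × 0.891007 = 5.27922 m.
A = πr²/2 = π × 0.86²/2 = 1.16176 m².
Resultant F = γ·h_c·A = 14.41089 × 5.27922 × 1.16176 = 88.3847 kN.
I_c = (π/8 − 8/(9π))·r⁴ = 0.109757 × 0.86⁴ = 0.060038 m⁴.
Centre of pressure: y_p = y_c + I_c/(y_c·A) = 5.925 + 0.060038/(5.925 × 1.16176) = 5.925 + 0.00872211 = 5.93372 m along the plane.
The resultant acts 0.364995 + 0.00872211 = 0.373717 m (along the plate) below the hinge at the top edge, so the moment about the hinge is M = F × 0.373717 = 88.3847 × 0.373717 = 33.0309 kN·m.

M ≈ 33.03 kN·m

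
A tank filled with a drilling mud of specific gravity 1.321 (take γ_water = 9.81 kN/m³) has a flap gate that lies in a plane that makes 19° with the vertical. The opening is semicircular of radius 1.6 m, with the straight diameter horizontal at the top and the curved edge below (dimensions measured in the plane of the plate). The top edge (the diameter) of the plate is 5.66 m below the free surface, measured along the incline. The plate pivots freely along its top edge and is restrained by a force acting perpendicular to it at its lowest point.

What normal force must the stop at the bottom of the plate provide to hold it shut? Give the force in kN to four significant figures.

P ≈ 138.1 kN

γ = 1.321 × 9.81 = 12.95901 kN/m³.
The plate makes 19° with the vertical, i.e. θ = 90° − 19° = 71° to the horizontal. Measuring y along the incline from the free-surface line, vertical depth h = y·sinθ with sinθ = 0.945519.
The centroid of a semicircle lies 4r/(3π) = 0.679061 m from the diameter, here below the top edge, so y_c = 5.66 + 0.679061 = 6.33906 m and h_c = 6.33906 × 0.945519 = 5.9937 m.
A = πr²/2 = π × 1.6²/2 = 4.02124 m².
Resultant F = γ·h_c·A = 12.95901 × 5.9937 × 4.02124 = 312.339 kN.
I_c = (π/8 − 8/(9π))·r⁴ = 0.109757 × 1.6⁴ = 0.719303 m⁴.
Centre of pressure: y_p = y_c + I_c/(y_c·A) = 6.33906 + 0.719303/(6.33906 × 4.02124) = 6.33906 + 0.0282181 = 6.36728 m along the plane.
The resultant acts 0.679061 + 0.0282181 = 0.707279 m (along the plate) below the hinge at the top edge, so the moment about the hinge is M = F × 0.707279 = 312.339 × 0.707279 = 220.911 kN·m.
A normal force at the bottom, 1.6 m from the hinge, must supply this moment: P = 220.911/1.6 = 138.069 kN.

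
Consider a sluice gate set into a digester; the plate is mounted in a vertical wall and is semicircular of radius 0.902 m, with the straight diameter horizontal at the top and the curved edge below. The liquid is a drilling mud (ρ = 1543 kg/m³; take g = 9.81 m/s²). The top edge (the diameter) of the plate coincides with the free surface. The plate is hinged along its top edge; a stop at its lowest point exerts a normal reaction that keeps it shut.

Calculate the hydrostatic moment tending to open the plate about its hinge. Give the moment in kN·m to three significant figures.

γ = ρg = 1543 × 9.81 / 1000 = 15.13683 kN/m³.
The centroid of a semicircle lies 4r/(3π) = 0.382821 m from the diameter, here below the top edge, so the centroid depth is h_c = 0.382821 m.
A = πr²/2 = π × 0.902²/2 = 1.27801 m².
Resultant F = γ·h_c·A = 15.13683 × 0.382821 × 1.27801 = 7.40568 kN.
I_c = (π/8 − 8/(9π))·r⁴ = 0.109757 × 0.902⁴ = 0.0726538 m⁴.
Centre of pressure: y_p = y_c + I_c/(y_c·A) = 0.382821 + 0.0726538/(0.382821 × 1.27801) = 0.382821 + 0.148501 = 0.531322 m along the plane.
The resultant acts 0.382821 + 0.148501 = 0.531322 m (along the plate) below the hinge at the top edge, so the moment about the hinge is M = F × 0.531322 = 7.40568 × 0.531322 = 3.9348 kN·m.

M ≈ 3.93 kN·m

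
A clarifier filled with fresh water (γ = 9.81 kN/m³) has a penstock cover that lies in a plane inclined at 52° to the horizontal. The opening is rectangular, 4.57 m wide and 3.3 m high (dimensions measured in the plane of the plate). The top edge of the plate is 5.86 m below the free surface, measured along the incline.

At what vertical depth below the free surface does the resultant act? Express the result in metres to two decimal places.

h_p = 6.01 m

γ = 9.81 kN/m³.
Let θ = 52° be the plate's angle to the horizontal; measure y along the incline from where the plane meets the free surface. Vertical depth h = y·sinθ with sinθ = 0.788011.
The centroid lies 3.3/2 = 1.65 m below the top edge, so y_c = 5.86 + 1.65 = 7.51 m and h_c = 7.51 × 0.788011 = 5.91796 m.
A = 4.57 × 3.3 = 15.081 m².
Resultant F = γ·h_c·A = 9.81 × 5.91796 × 15.081 = 875.53 kN.
I_c = b·h³/12 = 4.57 × 3.3³/12 = 13.686 m⁴.
Centre of pressure: y_p = y_c + I_c/(y_c·A) = 7.51 + 13.686/(7.51 × 15.081) = 7.51 + 0.120839 = 7.63084 m along the plane.
Vertically, h_p = y_p·sinθ = 7.63084 × 0.788011 = 6.01319 m.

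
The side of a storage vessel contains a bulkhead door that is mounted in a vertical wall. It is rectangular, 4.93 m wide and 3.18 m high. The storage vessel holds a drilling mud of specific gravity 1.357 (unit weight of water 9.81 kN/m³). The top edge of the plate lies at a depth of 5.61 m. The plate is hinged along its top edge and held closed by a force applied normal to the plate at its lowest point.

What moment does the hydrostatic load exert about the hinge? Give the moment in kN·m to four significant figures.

M ≈ 2565 kN·m

γ = 1.357 × 9.81 = 13.31217 kN/m³.
The centroid lies 3.18/2 = 1.59 m below the top edge, so the centroid depth is h_c = 5.61 + 1.59 = 7.2 m.
A = 4.93 × 3.18 = 15.6774 m².
Resultant F = γ·h_c·A = 13.31217 × 7.2 × 15.6774 = 1502.64 kN.
I_c = b·h³/12 = 4.93 × 3.18³/12 = 13.2113 m⁴.
Centre of pressure: y_p = y_c + I_c/(y_c·A) = 7.2 + 13.2113/(7.2 × 15.6774) = 7.2 + 0.117041 = 7.31704 m along the plane.
The resultant acts 1.59 + 0.117041 = 1.70704 m (along the plate) below the hinge at the top edge, so the moment about the hinge is M = F × 1.70704 = 1502.64 × 1.70704 = 2565.07 kN·m.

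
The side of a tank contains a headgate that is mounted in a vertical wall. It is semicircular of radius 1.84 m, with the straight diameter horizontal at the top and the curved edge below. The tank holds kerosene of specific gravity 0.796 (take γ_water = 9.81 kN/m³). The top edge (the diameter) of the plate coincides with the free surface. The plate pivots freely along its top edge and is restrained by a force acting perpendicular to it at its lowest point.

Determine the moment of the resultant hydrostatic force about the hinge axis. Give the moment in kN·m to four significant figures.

M ≈ 35.15 kN·m

γ = 0.796 × 9.81 = 7.80876 kN/m³.
The centroid of a semicircle lies 4r/(3π) = 0.78092 m from the diameter, here below the top edge, so the centroid depth is h_c = 0.78092 m.
A = πr²/2 = π × 1.84²/2 = 5.31809 m².
Resultant F = γ·h_c·A = 7.80876 × 0.78092 × 5.31809 = 32.4298 kN.
I_c = (π/8 − 8/(9π))·r⁴ = 0.109757 × 1.84⁴ = 1.25807 m⁴.
Centre of pressure: y_p = y_c + I_c/(y_c·A) = 0.78092 + 1.25807/(0.78092 × 5.31809) = 0.78092 + 0.30293 = 1.08385 m along the plane.
The resultant acts 0.78092 + 0.30293 = 1.08385 m (along the plate) below the hinge at the top edge, so the moment about the hinge is M = F × 1.08385 = 32.4298 × 1.08385 = 35.149 kN·m.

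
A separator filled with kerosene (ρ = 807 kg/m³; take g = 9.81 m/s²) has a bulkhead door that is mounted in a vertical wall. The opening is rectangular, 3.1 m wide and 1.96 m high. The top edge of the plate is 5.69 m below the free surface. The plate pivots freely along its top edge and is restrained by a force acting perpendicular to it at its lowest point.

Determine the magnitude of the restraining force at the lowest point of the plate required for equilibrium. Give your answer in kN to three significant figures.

P ≈ 168 kN

γ = ρg = 807 × 9.81 / 1000 = 7.91667 kN/m³.
The centroid lies 1.96/2 = 0.98 m below the top edge, so the centroid depth is h_c = 5.69 + 0.98 = 6.67 m.
A = 3.1 × 1.96 = 6.076 m².
Resultant F = γ·h_c·A = 7.91667 × 6.67 × 6.076 = 320.838 kN.
I_c = b·h³/12 = 3.1 × 1.96³/12 = 1.94513 m⁴.
Centre of pressure: y_p = y_c + I_c/(y_c·A) = 6.67 + 1.94513/(6.67 × 6.076) = 6.67 + 0.047996 = 6.718 m along the plane.
The resultant acts 0.98 + 0.047996 = 1.028 m (along the plate) below the hinge at the top edge, so the moment about the hinge is M = F × 1.028 = 320.838 × 1.028 = 329.821 kN·m.
A normal force at the bottom, 1.96 m from the hinge, must supply this moment: P = 329.821/1.96 = 168.276 kN.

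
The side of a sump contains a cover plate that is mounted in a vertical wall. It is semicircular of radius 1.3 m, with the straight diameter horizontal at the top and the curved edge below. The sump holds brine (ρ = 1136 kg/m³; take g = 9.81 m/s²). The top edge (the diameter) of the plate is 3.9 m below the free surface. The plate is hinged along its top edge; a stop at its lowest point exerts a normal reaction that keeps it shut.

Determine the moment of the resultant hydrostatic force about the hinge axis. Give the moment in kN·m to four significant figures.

γ = ρg = 1136 × 9.81 / 1000 = 11.14416 kN/m³.
The centroid of a semicircle lies 4r/(3π) = 0.551737 m from the diameter, here below the top edge, so the centroid depth is h_c = 3.9 + 0.551737 = 4.45174 m.
A = πr²/2 = π × 1.3²/2 = 2.65465 m².
Resultant F = γ·h_c·A = 11.14416 × 4.45174 × 2.65465 = 131.7 kN.
I_c = (π/8 − 8/(9π))·r⁴ = 0.109757 × 1.3⁴ = 0.313477 m⁴.
Centre of pressure: y_p = y_c + I_c/(y_c·A) = 4.45174 + 0.313477/(4.45174 × 2.65465) = 4.45174 + 0.0265258 = 4.47827 m along the plane.
The resultant acts 0.551737 + 0.0265258 = 0.578263 m (along the plate) below the hinge at the top edge, so the moment about the hinge is M = F × 0.578263 = 131.7 × 0.578263 = 76.1572 kN·m.

M ≈ 76.16 kN·m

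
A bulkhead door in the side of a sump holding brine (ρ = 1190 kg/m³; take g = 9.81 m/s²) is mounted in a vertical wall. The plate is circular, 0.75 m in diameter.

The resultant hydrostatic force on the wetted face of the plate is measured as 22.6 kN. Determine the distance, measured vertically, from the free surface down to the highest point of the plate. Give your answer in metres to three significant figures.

d_top ≈ 4.01 m

γ = ρg = 1190 × 9.81 / 1000 = 11.6739 kN/m³.
A = π(0.375)² = 0.441786 m².
From F = γ·h_c·A, the centroid depth is h_c = 22.6/(11.6739 × 0.441786) = 4.38208 m.
The centroid is at the centre, 0.375 m below the top of the plate, so the highest point sits at h_top = 4.38208 − 0.375 = 4.00708 m below the surface.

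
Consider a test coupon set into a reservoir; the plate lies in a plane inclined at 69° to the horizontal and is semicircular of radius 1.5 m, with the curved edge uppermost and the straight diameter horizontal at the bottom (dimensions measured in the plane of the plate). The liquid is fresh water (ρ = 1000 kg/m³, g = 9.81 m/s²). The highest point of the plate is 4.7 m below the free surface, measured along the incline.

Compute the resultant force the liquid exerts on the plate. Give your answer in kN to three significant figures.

F ≈ 180 kN

γ = ρg = 1000 × 9.81 = 9810 N/m³ = 9.81 kN/m³.
Let θ = 69° be the plate's angle to the horizontal; measure y along the incline from where the plane meets the free surface. Vertical depth h = y·sinθ with sinθ = 0.933580.
The centroid lies 4r/(3π) = 0.63662 m above the diameter, so r − 4r/(3π) = 1.5 − 0.63662 = 0.86338 m below the topmost point, so y_c = 4.7 + 0.86338 = 5.56338 m and h_c = 5.56338 × 0.933580 = 5.19386 m.
A = πr²/2 = π × 1.5²/2 = 3.53429 m².
Resultant F = γ·h_c·A = 9.81 × 5.19386 × 3.53429 = 180.078 kN.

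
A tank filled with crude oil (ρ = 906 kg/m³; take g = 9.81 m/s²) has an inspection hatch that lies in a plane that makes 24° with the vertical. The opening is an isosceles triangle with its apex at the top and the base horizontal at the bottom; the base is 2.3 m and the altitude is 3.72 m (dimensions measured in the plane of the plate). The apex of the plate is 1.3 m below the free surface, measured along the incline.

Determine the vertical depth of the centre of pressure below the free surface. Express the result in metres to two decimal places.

γ = ρg = 906 × 9.81 / 1000 = 8.88786 kN/m³.
The plate makes 24° with the vertical, i.e. θ = 90° − 24° = 66° to the horizontal. Measuring y along the incline from the free-surface line, vertical depth h = y·sinθ with sinθ = 0.913545.
With the apex up, the centroid sits 2h/3 = 2 × 3.72/3 = 2.48 m below the apex, so y_c = 1.3 + 2.48 = 3.78 m and h_c = 3.78 × 0.913545 = 3.4532 m.
A = ½ × 2.3 × 3.72 = 4.278 m².
Resultant F = γ·h_c·A = 8.88786 × 3.4532 × 4.278 = 131.298 kN.
I_c = b·h³/36 = 2.3 × 3.72³/36 = 3.28893 m⁴.
Centre of pressure: y_p = y_c + I_c/(y_c·A) = 3.78 + 3.28893/(3.78 × 4.278) = 3.78 + 0.203386 = 3.98339 m along the plane.
Vertically, h_p = y_p·sinθ = 3.98339 × 0.913545 = 3.63901 m.

h_p = 3.64 m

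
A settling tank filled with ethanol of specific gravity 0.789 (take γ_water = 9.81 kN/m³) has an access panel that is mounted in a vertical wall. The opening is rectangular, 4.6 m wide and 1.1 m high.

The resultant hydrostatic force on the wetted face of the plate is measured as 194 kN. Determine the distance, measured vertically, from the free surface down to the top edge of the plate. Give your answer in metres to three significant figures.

d_top ≈ 4.40 m

γ = 0.789 × 9.81 = 7.74009 kN/m³.
A = 4.6 × 1.1 = 5.06 m².
From F = γ·h_c·A, the centroid depth is h_c = 194/(7.74009 × 5.06) = 4.95342 m.
The centroid lies 1.1/2 = 0.55 m below the top edge, so the top edge sits at h_top = 4.95342 − 0.55 = 4.40342 m below the surface.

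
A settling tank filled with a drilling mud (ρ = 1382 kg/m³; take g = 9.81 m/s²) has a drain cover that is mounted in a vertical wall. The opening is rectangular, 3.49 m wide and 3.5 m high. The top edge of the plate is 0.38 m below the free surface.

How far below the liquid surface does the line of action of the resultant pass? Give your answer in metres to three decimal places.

h_p = 2.609 m

γ = ρg = 1382 × 9.81 / 1000 = 13.55742 kN/m³.
The centroid lies 3.5/2 = 1.75 m below the top edge, so the centroid depth is h_c = 0.38 + 1.75 = 2.13 m.
A = 3.49 × 3.5 = 12.215 m².
Resultant F = γ·h_c·A = 13.55742 × 2.13 × 12.215 = 352.736 kN.
I_c = b·h³/12 = 3.49 × 3.5³/12 = 12.4695 m⁴.
Centre of pressure: y_p = y_c + I_c/(y_c·A) = 2.13 + 12.4695/(2.13 × 12.215) = 2.13 + 0.479265 = 2.60926 m along the plane.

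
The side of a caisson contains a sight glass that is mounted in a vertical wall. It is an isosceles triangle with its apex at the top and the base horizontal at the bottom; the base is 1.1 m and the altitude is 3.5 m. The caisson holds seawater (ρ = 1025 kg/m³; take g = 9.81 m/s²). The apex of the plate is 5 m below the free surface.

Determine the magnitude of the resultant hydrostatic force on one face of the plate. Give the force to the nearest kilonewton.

F ≈ 142 kN

γ = ρg = 1025 × 9.81 / 1000 = 10.05525 kN/m³.
With the apex up, the centroid sits 2h/3 = 2 × 3.5/3 = 2.33333 m below the apex, so the centroid depth is h_c = 5 + 2.33333 = 7.33333 m.
A = ½ × 1.1 × 3.5 = 1.925 m².
Resultant F = γ·h_c·A = 10.05525 × 7.33333 × 1.925 = 141.947 kN.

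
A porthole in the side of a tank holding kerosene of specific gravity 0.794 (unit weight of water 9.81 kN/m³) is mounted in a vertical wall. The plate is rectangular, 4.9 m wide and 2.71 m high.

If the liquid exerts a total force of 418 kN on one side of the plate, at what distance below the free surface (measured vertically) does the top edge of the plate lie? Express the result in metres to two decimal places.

γ = 0.794 × 9.81 = 7.78914 kN/m³.
A = 4.9 × 2.71 = 13.279 m².
From F = γ·h_c·A, the centroid depth is h_c = 418/(7.78914 × 13.279) = 4.0413 m.
The centroid lies 2.71/2 = 1.355 m below the top edge, so the top edge sits at h_top = 4.0413 − 1.355 = 2.6863 m below the surface.

d_top ≈ 2.69 m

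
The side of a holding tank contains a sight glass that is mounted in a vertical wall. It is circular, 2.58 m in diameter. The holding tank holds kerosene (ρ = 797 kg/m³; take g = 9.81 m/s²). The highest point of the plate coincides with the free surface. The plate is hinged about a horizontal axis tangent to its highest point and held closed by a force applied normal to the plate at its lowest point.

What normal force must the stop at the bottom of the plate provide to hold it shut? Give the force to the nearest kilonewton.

γ = ρg = 797 × 9.81 / 1000 = 7.81857 kN/m³.
The centroid is at the centre, 1.29 m below the top of the plate, so the centroid depth is h_c = 1.29 m.
A = π(1.29)² = 5.22792 m².
Resultant F = γ·h_c·A = 7.81857 × 1.29 × 5.22792 = 52.7286 kN.
I_c = πr⁴/4 = π × 1.29⁴/4 = 2.17495 m⁴.
Centre of pressure: y_p = y_c + I_c/(y_c·A) = 1.29 + 2.17495/(1.29 × 5.22792) = 1.29 + 0.322501 = 1.6125 m along the plane.
The resultant acts 1.29 + 0.322501 = 1.6125 m (along the plate) below the hinge at the top edge, so the moment about the hinge is M = F × 1.6125 = 52.7286 × 1.6125 = 85.0249 kN·m.
A normal force at the bottom, 2.58 m from the hinge, must supply this moment: P = 85.0249/2.58 = 32.9554 kN.

P ≈ 33 kN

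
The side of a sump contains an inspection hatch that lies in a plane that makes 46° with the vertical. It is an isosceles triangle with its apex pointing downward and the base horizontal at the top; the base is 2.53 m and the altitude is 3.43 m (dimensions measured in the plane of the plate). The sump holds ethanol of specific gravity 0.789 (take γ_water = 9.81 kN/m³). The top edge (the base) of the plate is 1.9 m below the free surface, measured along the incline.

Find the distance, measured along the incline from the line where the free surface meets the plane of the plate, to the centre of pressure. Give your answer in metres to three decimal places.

γ = 0.789 × 9.81 = 7.74009 kN/m³.
The plate makes 46° with the vertical, i.e. θ = 90° − 46° = 44° to the horizontal. Measuring y along the incline from the free-surface line, vertical depth h = y·sinθ with sinθ = 0.694658.
With the apex down, the centroid sits h/3 = 3.43/3 = 1.14333 m below the base (the top edge), so y_c = 1.9 + 1.14333 = 3.04333 m and h_c = 3.04333 × 0.694658 = 2.11407 m.
A = ½ × 2.53 × 3.43 = 4.33895 m².
Resultant F = γ·h_c·A = 7.74009 × 2.11407 × 4.33895 = 70.9986 kN.
I_c = b·h³/36 = 2.53 × 3.43³/36 = 2.83596 m⁴.
Centre of pressure: y_p = y_c + I_c/(y_c·A) = 3.04333 + 2.83596/(3.04333 × 4.33895) = 3.04333 + 0.214766 = 3.2581 m along the plane.

y_p = 3.258 m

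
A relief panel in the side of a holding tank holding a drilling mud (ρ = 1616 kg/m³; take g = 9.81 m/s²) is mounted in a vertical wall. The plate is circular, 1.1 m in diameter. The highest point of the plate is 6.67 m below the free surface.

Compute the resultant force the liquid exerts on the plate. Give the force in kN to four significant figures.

F ≈ 108.8 kN

γ = ρg = 1616 × 9.81 / 1000 = 15.85296 kN/m³.
The centroid is at the centre, 0.55 m below the top of the plate, so the centroid depth is h_c = 6.67 + 0.55 = 7.22 m.
A = π(0.55)² = 0.950332 m².
Resultant F = γ·h_c·A = 15.85296 × 7.22 × 0.950332 = 108.773 kN.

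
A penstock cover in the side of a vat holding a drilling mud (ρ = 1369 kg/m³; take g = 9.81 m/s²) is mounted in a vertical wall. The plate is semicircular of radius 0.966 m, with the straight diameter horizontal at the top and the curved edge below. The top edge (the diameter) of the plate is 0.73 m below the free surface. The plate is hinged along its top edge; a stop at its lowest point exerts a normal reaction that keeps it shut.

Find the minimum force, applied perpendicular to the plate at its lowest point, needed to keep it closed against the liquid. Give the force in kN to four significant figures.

γ = ρg = 1369 × 9.81 / 1000 = 13.42989 kN/m³.
The centroid of a semicircle lies 4r/(3π) = 0.409983 m from the diameter, here below the top edge, so the centroid depth is h_c = 0.73 + 0.409983 = 1.13998 m.
A = πr²/2 = π × 0.966²/2 = 1.4658 m².
Resultant F = γ·h_c·A = 13.42989 × 1.13998 × 1.4658 = 22.4411 kN.
I_c = (π/8 − 8/(9π))·r⁴ = 0.109757 × 0.966⁴ = 0.0955742 m⁴.
Centre of pressure: y_p = y_c + I_c/(y_c·A) = 1.13998 + 0.0955742/(1.13998 × 1.4658) = 1.13998 + 0.0571964 = 1.19718 m along the plane.
The resultant acts 0.409983 + 0.0571964 = 0.467179 m (along the plate) below the hinge at the top edge, so the moment about the hinge is M = F × 0.467179 = 22.4411 × 0.467179 = 10.484 kN·m.
A normal force at the bottom, 0.966 m from the hinge, must supply this moment: P = 10.484/0.966 = 10.853 kN.

P ≈ 10.85 kN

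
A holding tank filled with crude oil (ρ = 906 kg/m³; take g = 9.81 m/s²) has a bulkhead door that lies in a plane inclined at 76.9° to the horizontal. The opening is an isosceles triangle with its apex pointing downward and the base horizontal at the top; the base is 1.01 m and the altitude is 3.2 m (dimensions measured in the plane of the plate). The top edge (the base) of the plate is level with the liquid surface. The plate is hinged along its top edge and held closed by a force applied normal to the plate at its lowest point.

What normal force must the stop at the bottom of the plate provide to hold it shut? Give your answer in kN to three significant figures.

γ = ρg = 906 × 9.81 / 1000 = 8.88786 kN/m³.
Let θ = 76.9° be the plate's angle to the horizontal; measure y along the incline from where the plane meets the free surface. Vertical depth h = y·sinθ with sinθ = 0.973976.
With the apex down, the centroid sits h/3 = 3.2/3 = 1.06667 m below the base (the top edge), so y_c = 1.06667 m and h_c = 1.06667 × 0.973976 = 1.03891 m.
A = ½ × 1.01 × 3.2 = 1.616 m².
Resultant F = γ·h_c·A = 8.88786 × 1.03891 × 1.616 = 14.9216 kN.
I_c = b·h³/36 = 1.01 × 3.2³/36 = 0.919324 m⁴.
Centre of pressure: y_p = y_c + I_c/(y_c·A) = 1.06667 + 0.919324/(1.06667 × 1.616) = 1.06667 + 0.533331 = 1.6 m along the plane.
The resultant acts 1.06667 + 0.533331 = 1.6 m (along the plate) below the hinge at the top edge, so the moment about the hinge is M = F × 1.6 = 14.9216 × 1.6 = 23.8746 kN·m.
A normal force at the bottom, 3.2 m from the hinge, must supply this moment: P = 23.8746/3.2 = 7.46081 kN.

P ≈ 7.46 kN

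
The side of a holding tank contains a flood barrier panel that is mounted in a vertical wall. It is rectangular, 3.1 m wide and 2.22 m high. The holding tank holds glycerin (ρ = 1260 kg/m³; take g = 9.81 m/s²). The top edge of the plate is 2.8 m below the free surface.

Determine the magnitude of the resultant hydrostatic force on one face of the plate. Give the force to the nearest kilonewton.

γ = ρg = 1260 × 9.81 / 1000 = 12.3606 kN/m³.
The centroid lies 2.22/2 = 1.11 m below the top edge, so the centroid depth is h_c = 2.8 + 1.11 = 3.91 m.
A = 3.1 × 2.22 = 6.882 m².
Resultant F = γ·h_c·A = 12.3606 × 3.91 × 6.882 = 332.607 kN.

F ≈ 333 kN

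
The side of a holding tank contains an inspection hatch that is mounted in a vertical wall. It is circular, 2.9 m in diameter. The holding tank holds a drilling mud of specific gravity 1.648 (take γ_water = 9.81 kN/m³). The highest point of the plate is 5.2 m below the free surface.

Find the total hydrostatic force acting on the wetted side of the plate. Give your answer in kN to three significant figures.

F ≈ 710 kN

γ = 1.648 × 9.81 = 16.16688 kN/m³.
The centroid is at the centre, 1.45 m below the top of the plate, so the centroid depth is h_c = 5.2 + 1.45 = 6.65 m.
A = π(1.45)² = 6.6052 m².
Resultant F = γ·h_c·A = 16.16688 × 6.65 × 6.6052 = 710.123 kN.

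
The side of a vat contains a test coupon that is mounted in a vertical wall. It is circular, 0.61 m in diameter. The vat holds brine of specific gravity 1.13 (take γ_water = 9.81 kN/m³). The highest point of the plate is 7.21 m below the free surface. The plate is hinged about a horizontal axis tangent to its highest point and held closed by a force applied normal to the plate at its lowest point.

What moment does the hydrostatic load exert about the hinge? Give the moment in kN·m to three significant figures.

γ = 1.13 × 9.81 = 11.0853 kN/m³.
The centroid is at the centre, 0.305 m below the top of the plate, so the centroid depth is h_c = 7.21 + 0.305 = 7.515 m.
A = π(0.305)² = 0.292247 m².
Resultant F = γ·h_c·A = 11.0853 × 7.515 × 0.292247 = 24.3459 kN.
I_c = πr⁴/4 = π × 0.305⁴/4 = 0.00679656 m⁴.
Centre of pressure: y_p = y_c + I_c/(y_c·A) = 7.515 + 0.00679656/(7.515 × 0.292247) = 7.515 + 0.00309464 = 7.51809 m along the plane.
The resultant acts 0.305 + 0.00309464 = 0.308095 m (along the plate) below the hinge at the top edge, so the moment about the hinge is M = F × 0.308095 = 24.3459 × 0.308095 = 7.50085 kN·m.

M ≈ 7.50 kN·m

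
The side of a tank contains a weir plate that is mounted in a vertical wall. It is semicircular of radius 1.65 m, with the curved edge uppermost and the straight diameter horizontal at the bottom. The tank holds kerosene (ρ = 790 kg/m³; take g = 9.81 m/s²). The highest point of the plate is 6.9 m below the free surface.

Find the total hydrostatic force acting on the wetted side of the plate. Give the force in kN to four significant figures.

γ = ρg = 790 × 9.81 / 1000 = 7.7499 kN/m³.
The centroid lies 4r/(3π) = 0.700282 m above the diameter, so r − 4r/(3π) = 1.65 − 0.700282 = 0.949718 m below the topmost point, so the centroid depth is h_c = 6.9 + 0.949718 = 7.84972 m.
A = πr²/2 = π × 1.65²/2 = 4.27649 m².
Resultant F = γ·h_c·A = 7.7499 × 7.84972 × 4.27649 = 260.158 kN.

F ≈ 260.2 kN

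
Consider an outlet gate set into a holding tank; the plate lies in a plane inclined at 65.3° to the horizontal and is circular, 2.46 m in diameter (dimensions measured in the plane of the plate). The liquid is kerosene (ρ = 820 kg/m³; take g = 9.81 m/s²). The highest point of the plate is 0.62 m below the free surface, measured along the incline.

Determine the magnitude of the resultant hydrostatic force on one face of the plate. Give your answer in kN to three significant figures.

γ = ρg = 820 × 9.81 / 1000 = 8.0442 kN/m³.
Let θ = 65.3° be the plate's angle to the horizontal; measure y along the incline from where the plane meets the free surface. Vertical depth h = y·sinθ with sinθ = 0.908508.
The centroid is at the centre, 1.23 m below the top of the plate, so y_c = 0.62 + 1.23 = 1.85 m and h_c = 1.85 × 0.908508 = 1.68074 m.
A = π(1.23)² = 4.75292 m².
Resultant F = γ·h_c·A = 8.0442 × 1.68074 × 4.75292 = 64.2605 kN.

F ≈ 64.3 kN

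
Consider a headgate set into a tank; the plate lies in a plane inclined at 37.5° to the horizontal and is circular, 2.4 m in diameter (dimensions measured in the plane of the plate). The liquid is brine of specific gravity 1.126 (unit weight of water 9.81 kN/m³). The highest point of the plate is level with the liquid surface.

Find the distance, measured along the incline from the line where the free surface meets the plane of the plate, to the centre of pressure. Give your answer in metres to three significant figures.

y_p = 1.50 m

γ = 1.126 × 9.81 = 11.04606 kN/m³.
Let θ = 37.5° be the plate's angle to the horizontal; measure y along the incline from where the plane meets the free surface. Vertical depth h = y·sinθ with sinθ = 0.608761.
The centroid is at the centre, 1.2 m below the top of the plate, so y_c = 1.2 m and h_c = 1.2 × 0.608761 = 0.730513 m.
A = π(1.2)² = 4.52389 m².
Resultant F = γ·h_c·A = 11.04606 × 0.730513 × 4.52389 = 36.5046 kN.
I_c = πr⁴/4 = π × 1.2⁴/4 = 1.6286 m⁴.
Centre of pressure: y_p = y_c + I_c/(y_c·A) = 1.2 + 1.6286/(1.2 × 4.52389) = 1.2 + 0.3 = 1.5 m along the plane.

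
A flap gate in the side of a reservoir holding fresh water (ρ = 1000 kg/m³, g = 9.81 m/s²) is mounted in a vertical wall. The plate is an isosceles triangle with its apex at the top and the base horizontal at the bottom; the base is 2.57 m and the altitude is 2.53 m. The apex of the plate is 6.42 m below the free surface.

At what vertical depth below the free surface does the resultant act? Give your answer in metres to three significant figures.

γ = ρg = 1000 × 9.81 = 9810 N/m³ = 9.81 kN/m³.
With the apex up, the centroid sits 2h/3 = 2 × 2.53/3 = 1.68667 m below the apex, so the centroid depth is h_c = 6.42 + 1.68667 = 8.10667 m.
A = ½ × 2.57 × 2.53 = 3.25105 m².
Resultant F = γ·h_c·A = 9.81 × 8.10667 × 3.25105 = 258.544 kN.
I_c = b·h³/36 = 2.57 × 2.53³/36 = 1.15609 m⁴.
Centre of pressure: y_p = y_c + I_c/(y_c·A) = 8.10667 + 1.15609/(8.10667 × 3.25105) = 8.10667 + 0.0438657 = 8.15054 m along the plane.

h_p = 8.15 m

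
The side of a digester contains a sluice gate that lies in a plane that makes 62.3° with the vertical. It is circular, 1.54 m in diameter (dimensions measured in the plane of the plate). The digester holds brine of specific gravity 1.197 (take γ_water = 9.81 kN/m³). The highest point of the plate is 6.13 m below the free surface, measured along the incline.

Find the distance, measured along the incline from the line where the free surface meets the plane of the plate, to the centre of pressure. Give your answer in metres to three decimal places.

γ = 1.197 × 9.81 = 11.74257 kN/m³.
The plate makes 62.3° with the vertical, i.e. θ = 90° − 62.3° = 27.7° to the horizontal. Measuring y along the incline from the free-surface line, vertical depth h = y·sinθ with sinθ = 0.464842.
The centroid is at the centre, 0.77 m below the top of the plate, so y_c = 6.13 + 0.77 = 6.9 m and h_c = 6.9 × 0.464842 = 3.20741 m.
A = π(0.77)² = 1.86265 m².
Resultant F = γ·h_c·A = 11.74257 × 3.20741 × 1.86265 = 70.1534 kN.
I_c = πr⁴/4 = π × 0.77⁴/4 = 0.276091 m⁴.
Centre of pressure: y_p = y_c + I_c/(y_c·A) = 6.9 + 0.276091/(6.9 × 1.86265) = 6.9 + 0.0214819 = 6.92148 m along the plane.

y_p = 6.921 m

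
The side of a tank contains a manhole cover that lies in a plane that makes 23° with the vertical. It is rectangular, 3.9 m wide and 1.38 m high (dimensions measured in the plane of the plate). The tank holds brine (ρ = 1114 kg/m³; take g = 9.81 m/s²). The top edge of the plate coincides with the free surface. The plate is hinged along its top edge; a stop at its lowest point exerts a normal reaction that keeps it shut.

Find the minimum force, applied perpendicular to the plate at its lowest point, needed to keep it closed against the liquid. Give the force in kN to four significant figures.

γ = ρg = 1114 × 9.81 / 1000 = 10.92834 kN/m³.
The plate makes 23° with the vertical, i.e. θ = 90° − 23° = 67° to the horizontal. Measuring y along the incline from the free-surface line, vertical depth h = y·sinθ with sinθ = 0.920505.
The centroid lies 1.38/2 = 0.69 m below the top edge, so y_c = 0.69 m and h_c = 0.69 × 0.920505 = 0.635148 m.
A = 3.9 × 1.38 = 5.382 m².
Resultant F = γ·h_c·A = 10.92834 × 0.635148 × 5.382 = 37.3571 kN.
I_c = b·h³/12 = 3.9 × 1.38³/12 = 0.854123 m⁴.
Centre of pressure: y_p = y_c + I_c/(y_c·A) = 0.69 + 0.854123/(0.69 × 5.382) = 0.69 + 0.23 = 0.92 m along the plane.
The resultant acts 0.69 + 0.23 = 0.92 m (along the plate) below the hinge at the top edge, so the moment about the hinge is M = F × 0.92 = 37.3571 × 0.92 = 34.3685 kN·m.
A normal force at the bottom, 1.38 m from the hinge, must supply this moment: P = 34.3685/1.38 = 24.9047 kN.

P ≈ 24.90 kN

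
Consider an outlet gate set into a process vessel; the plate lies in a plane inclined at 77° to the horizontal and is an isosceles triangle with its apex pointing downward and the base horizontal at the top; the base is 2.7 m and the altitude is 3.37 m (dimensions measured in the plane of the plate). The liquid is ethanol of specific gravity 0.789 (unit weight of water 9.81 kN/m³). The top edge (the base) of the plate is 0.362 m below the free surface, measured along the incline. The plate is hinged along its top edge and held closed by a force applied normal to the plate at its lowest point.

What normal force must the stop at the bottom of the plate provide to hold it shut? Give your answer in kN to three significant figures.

γ = 0.789 × 9.81 = 7.74009 kN/m³.
Let θ = 77° be the plate's angle to the horizontal; measure y along the incline from where the plane meets the free surface. Vertical depth h = y·sinθ with sinθ = 0.974370.
With the apex down, the centroid sits h/3 = 3.37/3 = 1.12333 m below the base (the top edge), so y_c = 0.362 + 1.12333 = 1.48533 m and h_c = 1.48533 × 0.974370 = 1.44726 m.
A = ½ × 2.7 × 3.37 = 4.5495 m².
Resultant F = γ·h_c·A = 7.74009 × 1.44726 × 4.5495 = 50.9631 kN.
I_c = b·h³/36 = 2.7 × 3.37³/36 = 2.87046 m⁴.
Centre of pressure: y_p = y_c + I_c/(y_c·A) = 1.48533 + 2.87046/(1.48533 × 4.5495) = 1.48533 + 0.424781 = 1.91011 m along the plane.
The resultant acts 1.12333 + 0.424781 = 1.54811 m (along the plate) below the hinge at the top edge, so the moment about the hinge is M = F × 1.54811 = 50.9631 × 1.54811 = 78.8965 kN·m.
A normal force at the bottom, 3.37 m from the hinge, must supply this moment: P = 78.8965/3.37 = 23.4114 kN.

P ≈ 23.4 kN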